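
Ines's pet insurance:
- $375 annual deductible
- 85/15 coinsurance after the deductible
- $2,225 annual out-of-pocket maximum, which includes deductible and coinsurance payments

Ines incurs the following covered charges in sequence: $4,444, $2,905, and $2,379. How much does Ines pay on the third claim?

Bill 1, $4,444: $375 finishes the deductible; $4,069 goes to coinsurance; 15% of $4,069 = $610.35. Owner owes $985.35 (running OOP $985.35).
Bill 2, $2,905: deductible met; 15% of $2,905 = $435.75. Owner owes $435.75 (running OOP $1,421.10).
Bill 3, $2,379: 15% coinsurance on $2,379 = $356.85. Owner pays $356.85; OOP now $1,777.95.

$356.85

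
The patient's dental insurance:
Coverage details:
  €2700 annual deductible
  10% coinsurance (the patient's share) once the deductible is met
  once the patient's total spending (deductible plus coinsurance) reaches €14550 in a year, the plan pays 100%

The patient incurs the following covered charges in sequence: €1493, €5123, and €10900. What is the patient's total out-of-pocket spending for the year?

Claim 1 (€1493): fully absorbed by the deductible. Patient pays €1493; OOP now €1493.
Claim 2 (€5123): €1207 to deductible, leaving €3916; coinsurance €3916 × 10% = €391.60. Patient pays €1598.60; OOP now €3091.60.
Claim 3 (€10900): deductible met; 10% of €10900 = €1090. Patient owes €1090 (running OOP €4181.60).
Summing the patient's payments: €1493 + €1598.60 + €1090 = €4181.60.

€4181.60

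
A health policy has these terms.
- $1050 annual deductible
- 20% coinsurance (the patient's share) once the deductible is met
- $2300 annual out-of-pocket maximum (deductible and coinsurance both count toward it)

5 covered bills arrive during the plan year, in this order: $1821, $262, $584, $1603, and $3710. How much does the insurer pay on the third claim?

Claim 1 ($1821): $1050 to deductible, leaving $771; 20% of $771 = $154.20. Cost to patient: $1204.20. OOP to date $1204.20. Plan pays $1821 − $1204.20 = $616.80.
Claim 2 ($262): deductible already satisfied, so patient's share is 20% × $262 = $52.40. Patient owes $52.40 (running OOP $1256.60). Plan pays $262 − $52.40 = $209.60.
Claim 3 ($584): deductible already satisfied, so patient's share is 20% × $584 = $116.80. Patient pays $116.80; OOP now $1373.40. Plan pays $584 − $116.80 = $467.20.

$467.20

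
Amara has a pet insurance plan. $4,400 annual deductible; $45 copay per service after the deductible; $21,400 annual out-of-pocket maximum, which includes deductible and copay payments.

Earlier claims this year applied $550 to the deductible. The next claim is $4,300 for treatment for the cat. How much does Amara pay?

$3,895

Deductible still to meet: $4,400 − $550 = $3,850.
The remaining $450 (= $4,300 − $3,850) moves to the copay.
Copay on this service: $45.
That puts the owner's cost at $3,850 + $45 = $3,895 before any cap.
Year-to-date out-of-pocket becomes $550 + $3,895 = $4,445, still under the $21,400 maximum, so no cap applies.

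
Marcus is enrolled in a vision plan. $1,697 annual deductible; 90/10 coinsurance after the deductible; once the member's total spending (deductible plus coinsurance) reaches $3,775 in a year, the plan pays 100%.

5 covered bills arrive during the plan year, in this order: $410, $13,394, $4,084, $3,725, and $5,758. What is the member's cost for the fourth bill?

$372.50

Claim 1 — $410: fully absorbed by the deductible. Cost to member: $410. OOP to date $410.
Claim 2 — $13,394: deductible takes $1,287, $12,107 remains; 10% of $12,107 = $1,210.70. Member pays $2,497.70; OOP now $2,907.70.
Claim 3 — $4,084: deductible already satisfied, so member's share is 10% × $4,084 = $408.40. Member owes $408.40 (running OOP $3,316.10).
Claim 4 — $3,725: deductible already satisfied, so member's share is 10% × $3,725 = $372.50. Cost to member: $372.50. OOP to date $3,688.60.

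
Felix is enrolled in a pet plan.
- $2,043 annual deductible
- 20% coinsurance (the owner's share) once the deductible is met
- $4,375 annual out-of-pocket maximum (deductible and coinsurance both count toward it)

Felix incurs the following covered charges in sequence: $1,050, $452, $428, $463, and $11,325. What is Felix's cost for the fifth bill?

Claim 1 — $1,050: all of it applies to the deductible. Cost to owner: $1,050. OOP to date $1,050.
Claim 2 — $452: fully absorbed by the deductible. Owner owes $452 (running OOP $1,502).
Claim 3 — $428: all of it applies to the deductible. Owner owes $428 (running OOP $1,930).
Claim 4 — $463: deductible takes $113, $350 remains; coinsurance $350 × 20% = $70. Owner pays $183; OOP now $2,113.
Claim 5 — $11,325: deductible met; 20% of $11,325 = $2,265. Adding that to $2,113 gives $4,378, past the $4,375 cap; owner pays only $4,375 − $2,113 = $2,262.

$2,262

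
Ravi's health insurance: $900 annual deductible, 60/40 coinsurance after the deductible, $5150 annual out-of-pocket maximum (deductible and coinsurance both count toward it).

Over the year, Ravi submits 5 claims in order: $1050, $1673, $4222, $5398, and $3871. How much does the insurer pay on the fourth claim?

#1 ($1050): $900 finishes the deductible; $150 goes to coinsurance; coinsurance $150 × 40% = $60. Patient pays $960; OOP now $960. Insurer: $1050 − $960 = $90.
#2 ($1673): deductible already satisfied, so patient's share is 40% × $1673 = $669.20. Patient owes $669.20 (running OOP $1629.20). Plan pays $1673 − $669.20 = $1003.80.
#3 ($4222): 40% coinsurance on $4222 = $1688.80. Patient pays $1688.80; OOP now $3318. Plan pays $4222 − $1688.80 = $2533.20.
#4 ($5398): deductible already satisfied, so patient's share is 40% × $5398 = $2159.20. OOP would hit $5477.20 > $5150, so the cap limits the patient to $5150 − $3318 = $1832. Plan pays $5398 − $1832 = $3566.

$3566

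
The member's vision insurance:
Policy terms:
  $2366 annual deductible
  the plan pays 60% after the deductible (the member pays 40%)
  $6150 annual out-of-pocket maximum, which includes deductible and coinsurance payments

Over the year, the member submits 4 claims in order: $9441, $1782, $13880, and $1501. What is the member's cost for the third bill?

$241.20

Claim 1 ($9441): $2366 to deductible, leaving $7075; 40% of $7075 = $2830. Member owes $5196 (running OOP $5196).
Claim 2 ($1782): deductible already satisfied, so member's share is 40% × $1782 = $712.80. Member pays $712.80; OOP now $5908.80.
Claim 3 ($13880): deductible met; 40% of $13880 = $5552. OOP would hit $11460.80 > $6150, so the cap limits the member to $6150 − $5908.80 = $241.20.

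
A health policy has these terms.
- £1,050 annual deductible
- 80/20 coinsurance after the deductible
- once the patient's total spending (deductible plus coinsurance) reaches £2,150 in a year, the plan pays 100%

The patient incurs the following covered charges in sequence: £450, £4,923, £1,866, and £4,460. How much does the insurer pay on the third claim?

Claim 1 — £450: fully absorbed by the deductible. Patient pays £450; OOP now £450. Plan pays £450 − £450 = £0.
Claim 2 — £4,923: deductible takes £600, £4,323 remains; patient's 20% is £864.60. Patient owes £1,464.60 (running OOP £1,914.60). Plan pays £4,923 − £1,464.60 = £3,458.40.
Claim 3 — £1,866: 20% coinsurance on £1,866 = £373.20. That would push OOP to £2,287.80, over the £2,150 cap, so patient pays £2,150 − £1,914.60 = £235.40. Plan pays £1,866 − £235.40 = £1,630.60.

£1,630.60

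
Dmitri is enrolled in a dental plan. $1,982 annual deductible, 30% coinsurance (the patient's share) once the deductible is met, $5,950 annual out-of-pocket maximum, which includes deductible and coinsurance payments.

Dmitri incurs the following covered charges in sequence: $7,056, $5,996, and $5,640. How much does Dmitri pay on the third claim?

#1 ($7,056): $1,982 to deductible, leaving $5,074; coinsurance $5,074 × 30% = $1,522.20. Patient pays $3,504.20; OOP now $3,504.20.
#2 ($5,996): 30% coinsurance on $5,996 = $1,798.80. Cost to patient: $1,798.80. OOP to date $5,303.
#3 ($5,640): deductible already satisfied, so patient's share is 30% × $5,640 = $1,692. OOP would hit $6,995 > $5,950, so the cap limits the patient to $5,950 − $5,303 = $647.

$647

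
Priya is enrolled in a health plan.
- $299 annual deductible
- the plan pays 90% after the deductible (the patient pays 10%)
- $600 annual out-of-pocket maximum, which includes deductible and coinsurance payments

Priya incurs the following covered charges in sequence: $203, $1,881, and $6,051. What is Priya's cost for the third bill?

#1 ($203): fully absorbed by the deductible. Cost to patient: $203. OOP to date $203.
#2 ($1,881): $96 to deductible, leaving $1,785; 10% of $1,785 = $178.50. Patient owes $274.50 (running OOP $477.50).
#3 ($6,051): deductible already satisfied, so patient's share is 10% × $6,051 = $605.10. That would push OOP to $1,082.60, over the $600 cap, so patient pays $600 − $477.50 = $122.50.

$122.50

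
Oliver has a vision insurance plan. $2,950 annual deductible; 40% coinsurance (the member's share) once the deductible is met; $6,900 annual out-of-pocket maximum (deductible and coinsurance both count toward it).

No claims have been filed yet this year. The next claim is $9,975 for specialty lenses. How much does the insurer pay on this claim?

$4,215

Nothing has been paid toward the $2,950 deductible, so the first $2,950 of this charge is applied there.
After the $2,950 deductible portion, $9,975 − $2,950 = $7,025 is subject to coinsurance.
40% of $7,025 = $2,810 falls to the member.
That puts the member's cost at $2,950 + $2,810 = $5,760 before any cap.
Total out-of-pocket so far would be $0 + $5,760 = $5,760, below the $6,900 cap — no reduction.
The insurer covers the remainder: $9,975 − $5,760 = $4,215.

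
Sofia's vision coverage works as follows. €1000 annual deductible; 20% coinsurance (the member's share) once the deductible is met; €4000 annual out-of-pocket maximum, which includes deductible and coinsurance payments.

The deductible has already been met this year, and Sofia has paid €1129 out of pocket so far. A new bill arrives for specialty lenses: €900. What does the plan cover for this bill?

€720

The deductible is already satisfied, so the full bill goes to coinsurance.
Coinsurance: €900 × 20% = €180.
Year-to-date out-of-pocket becomes €1129 + €180 = €1309, still under the €4000 maximum, so no cap applies.
Insurer pays the balance: €900 − €180 = €720.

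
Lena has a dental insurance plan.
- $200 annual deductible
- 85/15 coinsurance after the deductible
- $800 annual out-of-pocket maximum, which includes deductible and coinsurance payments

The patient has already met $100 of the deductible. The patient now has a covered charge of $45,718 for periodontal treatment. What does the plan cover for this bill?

$45,018

Deductible still to meet: $200 − $100 = $100.
That leaves $45,718 − $100 = $45,618 for coinsurance.
Patient's 15% share of $45,618 is $6,842.70.
Patient responsibility before any cap: $100 + $6,842.70 = $6,942.70.
Adding $6,942.70 to the $100 already spent would give $7,042.70, which exceeds the $800 cap; the patient pays just $800 − $100 = $700.
Insurer pays the balance: $45,718 − $700 = $45,018.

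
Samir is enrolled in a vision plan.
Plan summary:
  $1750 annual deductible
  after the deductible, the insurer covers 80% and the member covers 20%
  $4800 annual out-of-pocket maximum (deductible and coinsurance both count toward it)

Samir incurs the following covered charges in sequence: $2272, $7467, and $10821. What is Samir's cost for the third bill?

$1452.20

#1 ($2272): deductible takes $1750, $522 remains; member's 20% is $104.40. Member pays $1854.40; OOP now $1854.40.
#2 ($7467): 20% coinsurance on $7467 = $1493.40. Member owes $1493.40 (running OOP $3347.80).
#3 ($10821): deductible met; 20% of $10821 = $2164.20. Adding that to $3347.80 gives $5512, past the $4800 cap; member pays only $4800 − $3347.80 = $1452.20.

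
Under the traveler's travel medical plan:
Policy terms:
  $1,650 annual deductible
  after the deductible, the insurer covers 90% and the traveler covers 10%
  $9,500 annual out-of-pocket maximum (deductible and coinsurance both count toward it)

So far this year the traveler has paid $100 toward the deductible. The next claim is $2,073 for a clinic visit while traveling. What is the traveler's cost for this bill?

$100 of the $1,650 deductible is already met, leaving $1,550.
The remaining $523 (= $2,073 − $1,550) moves to coinsurance.
Coinsurance: $523 × 10% = $52.30.
So the traveler owes $1,550 + $52.30 = $1,602.30 before any cap.
Year-to-date out-of-pocket becomes $100 + $1,602.30 = $1,702.30, still under the $9,500 maximum, so no cap applies.

$1,602.30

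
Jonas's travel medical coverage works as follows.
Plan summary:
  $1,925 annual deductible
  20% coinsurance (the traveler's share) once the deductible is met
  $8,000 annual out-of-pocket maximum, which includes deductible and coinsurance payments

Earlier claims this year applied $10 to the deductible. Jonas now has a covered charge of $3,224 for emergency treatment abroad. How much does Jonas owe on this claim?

$2,176.80

Remaining deductible: $1,925 − $10 = $1,915.
After the $1,915 deductible portion, $3,224 − $1,915 = $1,309 is subject to coinsurance.
20% of $1,309 = $261.80 falls to the traveler.
That puts the traveler's cost at $1,915 + $261.80 = $2,176.80 before any cap.
Total out-of-pocket so far would be $10 + $2,176.80 = $2,186.80, below the $8,000 cap — no reduction.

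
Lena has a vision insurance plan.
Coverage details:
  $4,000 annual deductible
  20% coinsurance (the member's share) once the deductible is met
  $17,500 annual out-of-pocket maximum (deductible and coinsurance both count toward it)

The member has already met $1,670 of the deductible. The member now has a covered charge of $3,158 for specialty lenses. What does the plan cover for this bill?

$662.40

Deductible still to meet: $4,000 − $1,670 = $2,330.
After the $2,330 deductible portion, $3,158 − $2,330 = $828 is subject to coinsurance.
20% of $828 = $165.60 falls to the member.
Member responsibility before any cap: $2,330 + $165.60 = $2,495.60.
Year-to-date out-of-pocket becomes $1,670 + $2,495.60 = $4,165.60, still under the $17,500 maximum, so no cap applies.
The insurer covers the remainder: $3,158 − $2,495.60 = $662.40.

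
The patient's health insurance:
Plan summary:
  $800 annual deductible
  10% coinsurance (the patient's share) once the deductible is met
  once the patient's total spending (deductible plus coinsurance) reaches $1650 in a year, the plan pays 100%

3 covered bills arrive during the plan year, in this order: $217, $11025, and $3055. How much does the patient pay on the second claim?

$1433

Bill 1, $217: all of it applies to the deductible. Cost to patient: $217. OOP to date $217.
Bill 2, $11025: $583 finishes the deductible; $10442 goes to coinsurance; patient's 10% is $1044.20. Claim cost before the cap: $583 + $1044.20 = $1627.20. Adding that to $217 gives $1844.20, past the $1650 cap; patient pays only $1650 − $217 = $1433.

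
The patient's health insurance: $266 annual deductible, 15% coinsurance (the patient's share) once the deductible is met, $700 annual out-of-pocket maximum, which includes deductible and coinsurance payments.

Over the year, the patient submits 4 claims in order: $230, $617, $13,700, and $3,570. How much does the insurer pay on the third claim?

Claim 1 — $230: all of it applies to the deductible. Cost to patient: $230. OOP to date $230. Plan pays $230 − $230 = $0.
Claim 2 — $617: deductible takes $36, $581 remains; coinsurance $581 × 15% = $87.15. Patient owes $123.15 (running OOP $353.15). Insurer: $617 − $123.15 = $493.85.
Claim 3 — $13,700: deductible already satisfied, so patient's share is 15% × $13,700 = $2,055. OOP would hit $2,408.15 > $700, so the cap limits the patient to $700 − $353.15 = $346.85. Insurer: $13,700 − $346.85 = $13,353.15.

$13,353.15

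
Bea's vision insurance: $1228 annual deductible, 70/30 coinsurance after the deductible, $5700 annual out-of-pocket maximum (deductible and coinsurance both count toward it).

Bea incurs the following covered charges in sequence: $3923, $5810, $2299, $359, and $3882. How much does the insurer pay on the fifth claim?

$2758.90

Claim 1 — $3923: $1228 to deductible, leaving $2695; member's 30% is $808.50. Member owes $2036.50 (running OOP $2036.50). Insurer: $3923 − $2036.50 = $1886.50.
Claim 2 — $5810: 30% coinsurance on $5810 = $1743. Member pays $1743; OOP now $3779.50. Insurer: $5810 − $1743 = $4067.
Claim 3 — $2299: 30% coinsurance on $2299 = $689.70. Member owes $689.70 (running OOP $4469.20). Insurer: $2299 − $689.70 = $1609.30.
Claim 4 — $359: 30% coinsurance on $359 = $107.70. Cost to member: $107.70. OOP to date $4576.90. Insurer: $359 − $107.70 = $251.30.
Claim 5 — $3882: 30% coinsurance on $3882 = $1164.60. OOP would hit $5741.50 > $5700, so the cap limits the member to $5700 − $4576.90 = $1123.10. Insurer: $3882 − $1123.10 = $2758.90.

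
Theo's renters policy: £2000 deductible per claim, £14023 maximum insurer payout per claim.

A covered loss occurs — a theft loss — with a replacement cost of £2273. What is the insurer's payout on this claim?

After the deductible, £2273 − £2000 = £273 remains.
That's under the £14023 cap, so the insurer reimburses the full £273.

£273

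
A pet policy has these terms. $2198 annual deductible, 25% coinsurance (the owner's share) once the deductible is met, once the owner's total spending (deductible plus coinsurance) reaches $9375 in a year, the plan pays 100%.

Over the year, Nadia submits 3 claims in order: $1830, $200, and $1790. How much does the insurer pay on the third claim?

$1216.50

Bill 1, $1830: entire amount goes to the deductible. Owner owes $1830 (running OOP $1830). Insurer: $1830 − $1830 = $0.
Bill 2, $200: entire amount goes to the deductible. Owner pays $200; OOP now $2030. Plan pays $200 − $200 = $0.
Bill 3, $1790: deductible takes $168, $1622 remains; 25% of $1622 = $405.50. Owner owes $573.50 (running OOP $2603.50). Insurer: $1790 − $573.50 = $1216.50.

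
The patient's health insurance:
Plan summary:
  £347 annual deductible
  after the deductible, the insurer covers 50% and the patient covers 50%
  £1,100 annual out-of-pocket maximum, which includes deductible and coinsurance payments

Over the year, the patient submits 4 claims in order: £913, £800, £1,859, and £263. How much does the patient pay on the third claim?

Claim 1 (£913): £347 to deductible, leaving £566; 50% of £566 = £283. Patient pays £630; OOP now £630.
Claim 2 (£800): 50% coinsurance on £800 = £400. Cost to patient: £400. OOP to date £1,030.
Claim 3 (£1,859): deductible already satisfied, so patient's share is 50% × £1,859 = £929.50. That would push OOP to £1,959.50, over the £1,100 cap, so patient pays £1,100 − £1,030 = £70.

£70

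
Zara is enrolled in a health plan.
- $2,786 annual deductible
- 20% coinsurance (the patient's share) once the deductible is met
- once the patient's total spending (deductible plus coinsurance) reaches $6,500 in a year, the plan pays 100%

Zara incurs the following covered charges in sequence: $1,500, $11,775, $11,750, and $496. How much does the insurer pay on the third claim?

Claim 1 — $1,500: entire amount goes to the deductible. Cost to patient: $1,500. OOP to date $1,500. Plan pays $1,500 − $1,500 = $0.
Claim 2 — $11,775: deductible takes $1,286, $10,489 remains; 20% of $10,489 = $2,097.80. Patient pays $3,383.80; OOP now $4,883.80. Insurer: $11,775 − $3,383.80 = $8,391.20.
Claim 3 — $11,750: deductible met; 20% of $11,750 = $2,350. Adding that to $4,883.80 gives $7,233.80, past the $6,500 cap; patient pays only $6,500 − $4,883.80 = $1,616.20. Plan pays $11,750 − $1,616.20 = $10,133.80.

$10,133.80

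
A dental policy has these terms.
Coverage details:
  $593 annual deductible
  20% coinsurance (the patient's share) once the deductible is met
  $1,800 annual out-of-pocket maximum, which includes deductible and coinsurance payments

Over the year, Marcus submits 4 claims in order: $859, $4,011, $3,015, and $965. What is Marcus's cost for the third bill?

#1 ($859): deductible takes $593, $266 remains; patient's 20% is $53.20. Patient owes $646.20 (running OOP $646.20).
#2 ($4,011): 20% coinsurance on $4,011 = $802.20. Cost to patient: $802.20. OOP to date $1,448.40.
#3 ($3,015): deductible met; 20% of $3,015 = $603. Adding that to $1,448.40 gives $2,051.40, past the $1,800 cap; patient pays only $1,800 − $1,448.40 = $351.60.

$351.60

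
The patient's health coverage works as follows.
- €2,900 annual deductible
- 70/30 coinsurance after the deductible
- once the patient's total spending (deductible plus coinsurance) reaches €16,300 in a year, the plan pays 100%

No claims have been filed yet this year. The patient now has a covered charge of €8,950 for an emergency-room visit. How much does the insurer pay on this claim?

Deductible not yet touched, so the first €2,900 of the bill goes to the deductible.
That leaves €8,950 − €2,900 = €6,050 for coinsurance.
30% of €6,050 = €1,815 falls to the patient.
So the patient owes €2,900 + €1,815 = €4,715 before any cap.
Year-to-date out-of-pocket becomes €0 + €4,715 = €4,715, still under the €16,300 maximum, so no cap applies.
The plan picks up €8,950 − €4,715 = €4,235.

€4,235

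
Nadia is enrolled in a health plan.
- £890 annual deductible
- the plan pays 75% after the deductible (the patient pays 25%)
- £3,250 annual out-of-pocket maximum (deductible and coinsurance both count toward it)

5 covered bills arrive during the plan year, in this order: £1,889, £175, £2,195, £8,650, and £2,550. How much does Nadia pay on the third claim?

£548.75

Claim 1 (£1,889): £890 finishes the deductible; £999 goes to coinsurance; patient's 25% is £249.75. Patient owes £1,139.75 (running OOP £1,139.75).
Claim 2 (£175): 25% coinsurance on £175 = £43.75. Patient owes £43.75 (running OOP £1,183.50).
Claim 3 (£2,195): deductible already satisfied, so patient's share is 25% × £2,195 = £548.75. Patient owes £548.75 (running OOP £1,732.25).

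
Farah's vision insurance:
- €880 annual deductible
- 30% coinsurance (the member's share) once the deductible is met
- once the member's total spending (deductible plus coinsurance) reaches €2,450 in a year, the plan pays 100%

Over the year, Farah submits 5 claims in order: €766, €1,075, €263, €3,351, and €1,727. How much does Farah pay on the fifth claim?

€197.50

Claim 1 — €766: entire amount goes to the deductible. Cost to member: €766. OOP to date €766.
Claim 2 — €1,075: €114 to deductible, leaving €961; member's 30% is €288.30. Member owes €402.30 (running OOP €1,168.30).
Claim 3 — €263: deductible met; 30% of €263 = €78.90. Member pays €78.90; OOP now €1,247.20.
Claim 4 — €3,351: deductible met; 30% of €3,351 = €1,005.30. Cost to member: €1,005.30. OOP to date €2,252.50.
Claim 5 — €1,727: deductible met; 30% of €1,727 = €518.10. Adding that to €2,252.50 gives €2,770.60, past the €2,450 cap; member pays only €2,450 − €2,252.50 = €197.50.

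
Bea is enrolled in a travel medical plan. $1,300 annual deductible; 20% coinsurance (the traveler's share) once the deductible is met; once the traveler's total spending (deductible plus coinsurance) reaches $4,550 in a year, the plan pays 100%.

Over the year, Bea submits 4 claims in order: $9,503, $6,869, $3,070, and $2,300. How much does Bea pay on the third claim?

#1 ($9,503): $1,300 to deductible, leaving $8,203; 20% of $8,203 = $1,640.60. Traveler owes $2,940.60 (running OOP $2,940.60).
#2 ($6,869): deductible already satisfied, so traveler's share is 20% × $6,869 = $1,373.80. Traveler pays $1,373.80; OOP now $4,314.40.
#3 ($3,070): deductible met; 20% of $3,070 = $614. Adding that to $4,314.40 gives $4,928.40, past the $4,550 cap; traveler pays only $4,550 − $4,314.40 = $235.60.

$235.60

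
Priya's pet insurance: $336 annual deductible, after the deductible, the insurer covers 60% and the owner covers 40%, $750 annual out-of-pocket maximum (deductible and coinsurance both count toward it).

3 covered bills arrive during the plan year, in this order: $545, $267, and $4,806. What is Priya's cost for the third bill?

$223.60

#1 ($545): $336 to deductible, leaving $209; 40% of $209 = $83.60. Owner owes $419.60 (running OOP $419.60).
#2 ($267): 40% coinsurance on $267 = $106.80. Owner owes $106.80 (running OOP $526.40).
#3 ($4,806): 40% coinsurance on $4,806 = $1,922.40. That would push OOP to $2,448.80, over the $750 cap, so owner pays $750 − $526.40 = $223.60.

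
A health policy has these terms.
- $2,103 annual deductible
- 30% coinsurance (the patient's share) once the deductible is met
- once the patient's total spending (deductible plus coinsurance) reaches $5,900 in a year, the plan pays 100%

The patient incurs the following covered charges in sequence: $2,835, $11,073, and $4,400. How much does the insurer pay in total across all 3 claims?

$12,408

Claim 1 ($2,835): deductible takes $2,103, $732 remains; coinsurance $732 × 30% = $219.60. Patient owes $2,322.60 (running OOP $2,322.60). Insurer: $2,835 − $2,322.60 = $512.40.
Claim 2 ($11,073): deductible met; 30% of $11,073 = $3,321.90. Patient owes $3,321.90 (running OOP $5,644.50). Plan pays $11,073 − $3,321.90 = $7,751.10.
Claim 3 ($4,400): deductible met; 30% of $4,400 = $1,320. That would push OOP to $6,964.50, over the $5,900 cap, so patient pays $5,900 − $5,644.50 = $255.50. Insurer: $4,400 − $255.50 = $4,144.50.
Insurer total = bills − patient's total = $18,308 − $5,900 = $12,408.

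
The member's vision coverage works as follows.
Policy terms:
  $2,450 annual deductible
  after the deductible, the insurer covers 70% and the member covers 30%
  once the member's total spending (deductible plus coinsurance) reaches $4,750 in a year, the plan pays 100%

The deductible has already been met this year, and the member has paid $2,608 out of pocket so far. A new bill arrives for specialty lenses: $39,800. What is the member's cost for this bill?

With the deductible met, the entire $39,800 is subject to coinsurance.
Member's 30% share of $39,800 is $11,940.
Year-to-date out-of-pocket would reach $2,608 + $11,940 = $14,548, above the $4,750 maximum, so the member pays only $4,750 − $2,608 = $2,142.

$2,142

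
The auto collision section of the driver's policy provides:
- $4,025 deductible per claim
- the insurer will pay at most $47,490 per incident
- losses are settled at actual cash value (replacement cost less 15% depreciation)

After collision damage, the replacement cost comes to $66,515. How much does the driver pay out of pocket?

At 15% depreciation, ACV = $66,515 − $9,977.25 = $56,537.75.
Subtract the deductible: $56,537.75 − $4,025 = $52,512.75.
$52,512.75 exceeds the $47,490 limit, so the insurer pays the limit: $47,490.
Driver's share is the uncovered remainder: $66,515 − $47,490 = $19,025.

$19,025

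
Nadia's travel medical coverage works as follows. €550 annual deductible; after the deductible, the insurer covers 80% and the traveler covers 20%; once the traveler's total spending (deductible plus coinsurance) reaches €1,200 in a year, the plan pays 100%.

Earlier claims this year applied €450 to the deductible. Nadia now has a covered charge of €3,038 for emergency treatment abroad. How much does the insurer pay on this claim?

Deductible still to meet: €550 − €450 = €100.
That leaves €3,038 − €100 = €2,938 for coinsurance.
Traveler's 20% share of €2,938 is €587.60.
That puts the traveler's cost at €100 + €587.60 = €687.60 before any cap.
Year-to-date out-of-pocket becomes €450 + €687.60 = €1,137.60, still under the €1,200 maximum, so no cap applies.
The plan picks up €3,038 − €687.60 = €2,350.40.

€2,350.40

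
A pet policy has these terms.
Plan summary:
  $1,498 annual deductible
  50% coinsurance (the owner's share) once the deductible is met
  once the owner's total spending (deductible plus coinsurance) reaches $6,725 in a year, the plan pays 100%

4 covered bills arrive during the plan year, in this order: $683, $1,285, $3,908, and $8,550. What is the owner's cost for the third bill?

$1,954

#1 ($683): entire amount goes to the deductible. Owner pays $683; OOP now $683.
#2 ($1,285): $815 finishes the deductible; $470 goes to coinsurance; coinsurance $470 × 50% = $235. Owner owes $1,050 (running OOP $1,733).
#3 ($3,908): deductible met; 50% of $3,908 = $1,954. Cost to owner: $1,954. OOP to date $3,687.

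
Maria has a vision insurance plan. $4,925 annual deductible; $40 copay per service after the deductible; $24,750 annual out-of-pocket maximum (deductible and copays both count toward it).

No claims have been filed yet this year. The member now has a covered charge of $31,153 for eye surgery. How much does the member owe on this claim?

$4,965

Deductible not yet touched, so the first $4,925 of the bill goes to the deductible.
That leaves $31,153 − $4,925 = $26,228 for the copay.
Copay on this service: $40.
That puts the member's cost at $4,925 + $40 = $4,965 before any cap.
Total out-of-pocket so far would be $0 + $4,965 = $4,965, below the $24,750 cap — no reduction.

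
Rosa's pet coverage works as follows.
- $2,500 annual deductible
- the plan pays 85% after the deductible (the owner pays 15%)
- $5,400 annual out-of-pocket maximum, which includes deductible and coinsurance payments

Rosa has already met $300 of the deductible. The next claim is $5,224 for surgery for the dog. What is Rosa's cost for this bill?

Remaining deductible: $2,500 − $300 = $2,200.
That leaves $5,224 − $2,200 = $3,024 for coinsurance.
Coinsurance: $3,024 × 15% = $453.60.
So the owner owes $2,200 + $453.60 = $2,653.60 before any cap.
Total out-of-pocket so far would be $300 + $2,653.60 = $2,953.60, below the $5,400 cap — no reduction.

$2,653.60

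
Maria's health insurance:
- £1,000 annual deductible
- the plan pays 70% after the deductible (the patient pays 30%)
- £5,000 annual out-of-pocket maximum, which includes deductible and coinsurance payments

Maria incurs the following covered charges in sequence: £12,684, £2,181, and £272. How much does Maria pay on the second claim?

£494.80

Claim 1 — £12,684: deductible takes £1,000, £11,684 remains; 30% of £11,684 = £3,505.20. Patient owes £4,505.20 (running OOP £4,505.20).
Claim 2 — £2,181: deductible already satisfied, so patient's share is 30% × £2,181 = £654.30. Adding that to £4,505.20 gives £5,159.50, past the £5,000 cap; patient pays only £5,000 − £4,505.20 = £494.80.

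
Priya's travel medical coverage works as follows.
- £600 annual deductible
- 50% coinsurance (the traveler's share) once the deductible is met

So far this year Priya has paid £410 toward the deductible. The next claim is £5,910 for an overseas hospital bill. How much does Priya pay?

£3,050

£410 of the £600 deductible is already met, leaving £190.
The remaining £5,720 (= £5,910 − £190) moves to coinsurance.
Coinsurance: £5,720 × 50% = £2,860.
Traveler responsibility: £190 + £2,860 = £3,050.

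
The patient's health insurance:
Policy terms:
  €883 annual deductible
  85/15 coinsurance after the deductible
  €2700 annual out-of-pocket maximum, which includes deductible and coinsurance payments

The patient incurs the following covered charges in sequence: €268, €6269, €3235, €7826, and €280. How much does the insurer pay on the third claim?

Bill 1, €268: fully absorbed by the deductible. Patient owes €268 (running OOP €268). Insurer: €268 − €268 = €0.
Bill 2, €6269: €615 finishes the deductible; €5654 goes to coinsurance; patient's 15% is €848.10. Patient pays €1463.10; OOP now €1731.10. Plan pays €6269 − €1463.10 = €4805.90.
Bill 3, €3235: deductible met; 15% of €3235 = €485.25. Patient pays €485.25; OOP now €2216.35. Insurer: €3235 − €485.25 = €2749.75.

€2749.75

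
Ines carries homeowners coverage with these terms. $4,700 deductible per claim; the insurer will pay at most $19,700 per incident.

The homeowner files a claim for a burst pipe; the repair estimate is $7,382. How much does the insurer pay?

Subtract the deductible: $7,382 − $4,700 = $2,682.
$2,682 ≤ $19,700, so the limit doesn't bind; insurer pays $2,682.

$2,682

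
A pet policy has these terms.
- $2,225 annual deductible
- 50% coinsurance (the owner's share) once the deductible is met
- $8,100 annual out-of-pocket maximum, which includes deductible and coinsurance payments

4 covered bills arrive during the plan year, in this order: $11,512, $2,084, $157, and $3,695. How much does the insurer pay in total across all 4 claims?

Claim 1 ($11,512): deductible takes $2,225, $9,287 remains; 50% of $9,287 = $4,643.50. Owner owes $6,868.50 (running OOP $6,868.50). Plan pays $11,512 − $6,868.50 = $4,643.50.
Claim 2 ($2,084): deductible met; 50% of $2,084 = $1,042. Cost to owner: $1,042. OOP to date $7,910.50. Insurer: $2,084 − $1,042 = $1,042.
Claim 3 ($157): 50% coinsurance on $157 = $78.50. Cost to owner: $78.50. OOP to date $7,989. Plan pays $157 − $78.50 = $78.50.
Claim 4 ($3,695): 50% coinsurance on $3,695 = $1,847.50. OOP would hit $9,836.50 > $8,100, so the cap limits the owner to $8,100 − $7,989 = $111. Insurer: $3,695 − $111 = $3,584.
Insurer total = bills − owner's total = $17,448 − $8,100 = $9,348.

$9,348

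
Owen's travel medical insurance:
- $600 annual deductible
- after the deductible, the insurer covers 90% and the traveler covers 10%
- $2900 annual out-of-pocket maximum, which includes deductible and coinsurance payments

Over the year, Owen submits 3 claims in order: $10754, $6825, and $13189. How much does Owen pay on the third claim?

Claim 1 ($10754): $600 to deductible, leaving $10154; traveler's 10% is $1015.40. Traveler owes $1615.40 (running OOP $1615.40).
Claim 2 ($6825): deductible already satisfied, so traveler's share is 10% × $6825 = $682.50. Traveler pays $682.50; OOP now $2297.90.
Claim 3 ($13189): deductible already satisfied, so traveler's share is 10% × $13189 = $1318.90. That would push OOP to $3616.80, over the $2900 cap, so traveler pays $2900 − $2297.90 = $602.10.

$602.10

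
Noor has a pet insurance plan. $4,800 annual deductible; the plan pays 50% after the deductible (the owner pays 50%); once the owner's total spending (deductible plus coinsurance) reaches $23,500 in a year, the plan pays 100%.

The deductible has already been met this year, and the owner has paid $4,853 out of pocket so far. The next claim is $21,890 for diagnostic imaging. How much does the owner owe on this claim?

$10,945

With the deductible met, the entire $21,890 is subject to coinsurance.
50% of $21,890 = $10,945 falls to the owner.
Total out-of-pocket so far would be $4,853 + $10,945 = $15,798, below the $23,500 cap — no reduction.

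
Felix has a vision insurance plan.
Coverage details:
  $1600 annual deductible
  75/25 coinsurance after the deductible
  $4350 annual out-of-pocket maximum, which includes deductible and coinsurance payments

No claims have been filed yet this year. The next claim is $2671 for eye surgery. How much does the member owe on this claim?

The full $1600 deductible is still open; $1600 of this bill applies to it.
After the $1600 deductible portion, $2671 − $1600 = $1071 is subject to coinsurance.
Member's 25% share of $1071 is $267.75.
That puts the member's cost at $1600 + $267.75 = $1867.75 before any cap.
Cumulative spending $0 + $1867.75 = $1867.75 stays under the $4350 maximum.

$1867.75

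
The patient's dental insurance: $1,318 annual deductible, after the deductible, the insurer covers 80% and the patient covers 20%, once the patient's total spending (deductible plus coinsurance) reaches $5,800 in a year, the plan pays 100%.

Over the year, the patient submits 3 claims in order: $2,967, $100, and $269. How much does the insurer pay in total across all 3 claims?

#1 ($2,967): $1,318 finishes the deductible; $1,649 goes to coinsurance; coinsurance $1,649 × 20% = $329.80. Cost to patient: $1,647.80. OOP to date $1,647.80. Plan pays $2,967 − $1,647.80 = $1,319.20.
#2 ($100): deductible met; 20% of $100 = $20. Patient owes $20 (running OOP $1,667.80). Insurer: $100 − $20 = $80.
#3 ($269): deductible already satisfied, so patient's share is 20% × $269 = $53.80. Patient owes $53.80 (running OOP $1,721.60). Plan pays $269 − $53.80 = $215.20.
Insurer total = bills − patient's total = $3,336 − $1,721.60 = $1,614.40.

$1,614.40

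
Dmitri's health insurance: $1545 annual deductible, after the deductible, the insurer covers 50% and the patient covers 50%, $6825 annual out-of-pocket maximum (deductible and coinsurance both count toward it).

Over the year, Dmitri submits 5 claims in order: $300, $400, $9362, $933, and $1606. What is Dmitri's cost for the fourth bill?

#1 ($300): entire amount goes to the deductible. Patient pays $300; OOP now $300.
#2 ($400): fully absorbed by the deductible. Patient pays $400; OOP now $700.
#3 ($9362): $845 finishes the deductible; $8517 goes to coinsurance; patient's 50% is $4258.50. Patient pays $5103.50; OOP now $5803.50.
#4 ($933): deductible met; 50% of $933 = $466.50. Cost to patient: $466.50. OOP to date $6270.

$466.50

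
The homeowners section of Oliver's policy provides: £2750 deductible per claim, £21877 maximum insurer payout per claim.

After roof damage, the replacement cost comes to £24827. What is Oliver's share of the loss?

£2950

After the deductible, £24827 − £2750 = £22077 remains.
£22077 exceeds the £21877 limit, so the insurer pays the limit: £21877.
Homeowner's share is the uncovered remainder: £24827 − £21877 = £2950.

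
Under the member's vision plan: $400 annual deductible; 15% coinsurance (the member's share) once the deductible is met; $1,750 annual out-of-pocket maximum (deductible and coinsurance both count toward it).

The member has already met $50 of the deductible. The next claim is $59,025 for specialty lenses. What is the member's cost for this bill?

$1,700

Deductible still to meet: $400 − $50 = $350.
That leaves $59,025 − $350 = $58,675 for coinsurance.
Member's 15% share of $58,675 is $8,801.25.
That puts the member's cost at $350 + $8,801.25 = $9,151.25 before any cap.
Adding $9,151.25 to the $50 already spent would give $9,201.25, which exceeds the $1,750 cap; the member pays just $1,750 − $50 = $1,700.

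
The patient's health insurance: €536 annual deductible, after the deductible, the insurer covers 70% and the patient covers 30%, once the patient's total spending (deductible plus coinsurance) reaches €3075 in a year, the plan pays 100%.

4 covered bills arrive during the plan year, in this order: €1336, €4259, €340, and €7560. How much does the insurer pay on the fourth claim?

€6640.70

Bill 1, €1336: €536 to deductible, leaving €800; coinsurance €800 × 30% = €240. Patient pays €776; OOP now €776. Insurer: €1336 − €776 = €560.
Bill 2, €4259: deductible met; 30% of €4259 = €1277.70. Patient owes €1277.70 (running OOP €2053.70). Plan pays €4259 − €1277.70 = €2981.30.
Bill 3, €340: deductible met; 30% of €340 = €102. Patient owes €102 (running OOP €2155.70). Plan pays €340 − €102 = €238.
Bill 4, €7560: 30% coinsurance on €7560 = €2268. That would push OOP to €4423.70, over the €3075 cap, so patient pays €3075 − €2155.70 = €919.30. Insurer: €7560 − €919.30 = €6640.70.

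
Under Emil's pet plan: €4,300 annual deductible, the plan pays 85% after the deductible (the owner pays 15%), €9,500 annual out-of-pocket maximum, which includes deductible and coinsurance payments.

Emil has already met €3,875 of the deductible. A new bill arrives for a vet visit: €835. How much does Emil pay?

Remaining deductible: €4,300 − €3,875 = €425.
The remaining €410 (= €835 − €425) moves to coinsurance.
15% of €410 = €61.50 falls to the owner.
So the owner owes €425 + €61.50 = €486.50 before any cap.
Total out-of-pocket so far would be €3,875 + €486.50 = €4,361.50, below the €9,500 cap — no reduction.

€486.50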